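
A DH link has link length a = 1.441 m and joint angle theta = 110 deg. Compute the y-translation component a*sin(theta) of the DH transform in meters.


a*sin(theta) = 1.441*sin(110 deg) = 1.3541

1.3541 m


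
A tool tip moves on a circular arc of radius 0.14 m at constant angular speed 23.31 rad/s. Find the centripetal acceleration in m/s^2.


a_c = omega^2 * r = 23.31^2 * 0.14 = 76.0699

76.0699 m/s^2


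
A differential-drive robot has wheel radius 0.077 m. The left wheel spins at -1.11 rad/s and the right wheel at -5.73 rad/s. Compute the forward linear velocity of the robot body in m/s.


v = r*(wR + wL)/2 = 0.077*(-5.73 + -1.11)/2 = -0.2633

-0.2633 m/s


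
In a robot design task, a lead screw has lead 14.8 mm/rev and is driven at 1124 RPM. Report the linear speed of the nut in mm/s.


v = lead * (RPM/60) = 14.8*1124/60 = 277.2533

277.2533 mm/s


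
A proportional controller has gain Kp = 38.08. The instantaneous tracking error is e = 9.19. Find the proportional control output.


u_P = Kp * e = 38.08 * 9.19 = 349.9552

349.9552


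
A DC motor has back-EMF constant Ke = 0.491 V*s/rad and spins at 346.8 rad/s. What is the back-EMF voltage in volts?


V_emf = Ke * omega = 0.491*346.8 = 170.2788

170.2788 V


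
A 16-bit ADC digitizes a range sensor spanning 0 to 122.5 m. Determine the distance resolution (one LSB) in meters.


res = range / 2^n = 122.5/2^16 = 122.5/65536 = 0.0019

0.0019 m


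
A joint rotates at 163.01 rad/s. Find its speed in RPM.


RPM = 163.01 * 60/(2*pi) = 1556.6308

1556.6308 RPM


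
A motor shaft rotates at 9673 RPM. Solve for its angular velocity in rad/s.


omega = 9673 * 2*pi/60 = 1012.9542

1012.9542 rad/s


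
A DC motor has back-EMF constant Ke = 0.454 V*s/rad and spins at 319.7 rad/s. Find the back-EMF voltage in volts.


V_emf = Ke * omega = 0.454*319.7 = 145.1438

145.1438 V


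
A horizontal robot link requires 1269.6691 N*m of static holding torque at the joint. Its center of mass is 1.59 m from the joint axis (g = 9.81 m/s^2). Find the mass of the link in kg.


m = tau / (g*L) = 1269.6691 / (9.81 * 1.59) = 81.4000

81.4000 kg


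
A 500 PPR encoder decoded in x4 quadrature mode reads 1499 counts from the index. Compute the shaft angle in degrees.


angle = counts * 360 / (PPR*4) = 1499 * 360 / 2000 = 269.8200

269.8200 degrees


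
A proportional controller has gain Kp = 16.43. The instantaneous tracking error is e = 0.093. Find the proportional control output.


u_P = Kp * e = 16.43 * 0.093 = 1.5280

1.5280


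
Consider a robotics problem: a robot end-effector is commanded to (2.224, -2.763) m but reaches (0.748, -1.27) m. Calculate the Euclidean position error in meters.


dx = 0.748 - (2.224) = -1.4760, dy = -1.27 - (-2.763) = 1.4930
err = sqrt(2.178576 + 2.229049) = 2.0994

2.0994 m


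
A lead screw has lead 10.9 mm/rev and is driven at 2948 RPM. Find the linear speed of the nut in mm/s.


v = lead * (RPM/60) = 10.9*2948/60 = 535.5533

535.5533 mm/s


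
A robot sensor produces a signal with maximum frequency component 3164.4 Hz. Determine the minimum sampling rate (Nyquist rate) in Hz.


f_s,min = 2*f_max = 2*3164.4 = 6328.8000

6328.8000 Hz


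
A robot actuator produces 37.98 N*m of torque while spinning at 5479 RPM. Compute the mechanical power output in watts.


omega = 5479 * 2*pi/60 = 573.759538 rad/s
P = tau * omega = 37.98 * 573.759538 = 21791.3873

21791.3873 W


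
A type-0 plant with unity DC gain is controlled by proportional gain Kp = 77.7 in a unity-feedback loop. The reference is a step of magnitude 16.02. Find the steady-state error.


e_ss = R/(1 + Kp) = 16.02/(1 + 77.7) = 16.02/78.7000 = 0.2036

0.2036


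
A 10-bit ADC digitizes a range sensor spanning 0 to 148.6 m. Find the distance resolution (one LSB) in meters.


res = range / 2^n = 148.6/2^10 = 148.6/1024 = 0.1451

0.1451 m


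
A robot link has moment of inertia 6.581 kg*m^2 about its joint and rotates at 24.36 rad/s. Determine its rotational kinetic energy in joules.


KE = (1/2)*I*omega^2 = 0.5*6.581*24.36^2 = 1952.6143

1952.6143 J


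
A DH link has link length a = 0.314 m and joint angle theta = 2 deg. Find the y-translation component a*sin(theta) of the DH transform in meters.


a*sin(theta) = 0.314*sin(2 deg) = 0.0110

0.0110 m


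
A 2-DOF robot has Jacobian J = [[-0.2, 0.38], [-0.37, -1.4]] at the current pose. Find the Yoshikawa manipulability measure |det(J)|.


det(J) = -0.2*-1.4 - (0.38)*(-0.37) = 0.4206
|det(J)| = 0.4206

0.4206


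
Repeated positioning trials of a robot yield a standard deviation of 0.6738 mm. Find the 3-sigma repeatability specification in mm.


repeatability = 3*sigma = 3*0.6738 = 2.0214

2.0214 mm


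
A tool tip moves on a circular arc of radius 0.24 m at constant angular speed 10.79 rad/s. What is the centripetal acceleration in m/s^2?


a_c = omega^2 * r = 10.79^2 * 0.24 = 27.9418

27.9418 m/s^2


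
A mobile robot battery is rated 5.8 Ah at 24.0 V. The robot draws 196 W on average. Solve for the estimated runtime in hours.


E = 5.8*24.0 = 139.2000 Wh
t = E/P = 139.2000/196 = 0.7102

0.7102 hours


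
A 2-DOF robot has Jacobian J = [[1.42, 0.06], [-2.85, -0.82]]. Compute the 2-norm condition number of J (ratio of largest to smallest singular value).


JJ^T eigenvalues: trace(JJ^T) = 10.8149, det(JJ^T) = det(J)^2 = 0.98684356
s_max^2 = (10.8149 + sqrt(113.01468777))/2 = 10.72286832
s_min^2 = (10.8149 - sqrt(113.01468777))/2 = 0.09203168
kappa = s_max/s_min = sqrt(10.72286832/0.09203168) = 10.7941

10.7941


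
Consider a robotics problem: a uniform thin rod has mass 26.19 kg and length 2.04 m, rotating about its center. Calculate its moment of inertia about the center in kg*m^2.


I = (1/12)*m*L^2 = (1/12)*26.19*2.04^2 = 9.0827

9.0827 kg*m^2


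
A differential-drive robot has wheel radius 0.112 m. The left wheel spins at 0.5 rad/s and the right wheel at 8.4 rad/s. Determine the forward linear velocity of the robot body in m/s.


v = r*(wR + wL)/2 = 0.112*(8.4 + 0.5)/2 = 0.4984

0.4984 m/s


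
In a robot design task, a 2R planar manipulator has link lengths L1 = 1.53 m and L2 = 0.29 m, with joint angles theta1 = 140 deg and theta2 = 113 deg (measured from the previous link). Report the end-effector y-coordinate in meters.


y = L1*sin(th1) + L2*sin(th1+th2) = 1.53*sin(140 deg) + 0.29*sin(253 deg) = 0.7061

0.7061 m


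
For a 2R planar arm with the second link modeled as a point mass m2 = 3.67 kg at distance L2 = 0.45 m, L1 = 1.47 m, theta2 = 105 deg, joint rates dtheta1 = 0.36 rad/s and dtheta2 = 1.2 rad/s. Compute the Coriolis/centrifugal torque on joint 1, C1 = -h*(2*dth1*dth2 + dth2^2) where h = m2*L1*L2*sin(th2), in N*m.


h = m2*L1*L2*sin(th2) = 3.67*1.47*0.45*sin(105 deg) = 2.344983
C1 = -h*(2*0.36*1.2 + 1.2^2) = -2.344983*2.3040 = -5.4028

-5.4028 N*m


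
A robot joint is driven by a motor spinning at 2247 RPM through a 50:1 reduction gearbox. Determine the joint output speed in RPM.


omega_joint = omega_motor / N = 2247 / 50 = 44.9400

44.9400 RPM


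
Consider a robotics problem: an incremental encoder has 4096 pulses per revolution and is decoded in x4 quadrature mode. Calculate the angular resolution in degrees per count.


resolution = 360 / (PPR * 4) = 360 / 16384 = 0.0220

0.0220 degrees


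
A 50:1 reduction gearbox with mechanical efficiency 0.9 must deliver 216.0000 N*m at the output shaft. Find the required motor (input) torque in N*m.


tau_in = tau_out / (N * eta) = 216.0000 / (50 * 0.9) = 4.8000

4.8000 N*m


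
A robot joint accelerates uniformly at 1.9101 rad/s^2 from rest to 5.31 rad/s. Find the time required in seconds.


t = delta_omega / alpha = 5.31 / 1.9101 = 2.7800

2.7800 s


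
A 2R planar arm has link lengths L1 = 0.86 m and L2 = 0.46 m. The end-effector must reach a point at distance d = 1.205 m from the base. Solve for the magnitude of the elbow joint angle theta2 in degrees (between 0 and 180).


cos(th2) = (d^2 - L1^2 - L2^2)/(2*L1*L2) = (1.205^2 - 0.86^2 - 0.46^2)/(2*0.86*0.46) = 0.63299419
th2 = acos(0.63299419) = 50.7286 deg

50.7286 degrees


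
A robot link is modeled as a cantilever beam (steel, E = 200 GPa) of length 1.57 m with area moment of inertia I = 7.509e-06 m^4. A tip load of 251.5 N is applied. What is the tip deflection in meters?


delta = F*L^3/(3*E*I) = 251.5*1.57^3/(3*2.000e+11*7.509e-06)
      = 973.2780895/4505400 = 2.1602e-04

2.1602e-04 m


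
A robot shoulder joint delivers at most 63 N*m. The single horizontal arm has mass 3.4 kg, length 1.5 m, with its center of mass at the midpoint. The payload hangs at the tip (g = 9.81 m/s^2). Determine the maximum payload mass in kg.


tau_arm = m_arm*g*(L/2) = 3.4*9.81*1.5/2 = 25.0155 N*m
tau_payload = tau_max - tau_arm = 63 - 25.0155 = 37.9845
m_payload = tau_payload / (g*L) = 37.9845 / (9.81*1.5) = 2.5813

2.5813 kg


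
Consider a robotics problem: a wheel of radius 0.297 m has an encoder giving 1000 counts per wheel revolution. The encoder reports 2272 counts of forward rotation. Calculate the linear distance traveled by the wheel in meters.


revs = 2272/1000 = 2.272000
d = revs * 2*pi*r = 2.272000 * 2*pi*0.297 = 4.2398

4.2398 m


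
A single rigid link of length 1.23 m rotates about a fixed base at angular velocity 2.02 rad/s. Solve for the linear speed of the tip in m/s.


v = L*omega = 1.23 * 2.02 = 2.4846

2.4846 m/s


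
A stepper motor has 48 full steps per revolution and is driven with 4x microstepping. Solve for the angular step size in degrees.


step = 360/(48*4) = 360/192 = 1.8750

1.8750 degrees


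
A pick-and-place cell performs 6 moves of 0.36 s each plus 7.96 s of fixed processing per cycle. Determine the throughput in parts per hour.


T_cycle = 6*0.36 + 7.96 = 10.1200 s
rate = 3600/T = 355.7312

355.7312 parts/hour


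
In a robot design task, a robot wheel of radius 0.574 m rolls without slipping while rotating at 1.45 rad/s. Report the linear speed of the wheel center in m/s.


v = omega * r = 1.45 * 0.574 = 0.8323

0.8323 m/s


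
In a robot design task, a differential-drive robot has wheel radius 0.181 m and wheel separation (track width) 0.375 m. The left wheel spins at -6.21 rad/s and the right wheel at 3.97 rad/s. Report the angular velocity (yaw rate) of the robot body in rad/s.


omega = r*(wR - wL)/L = 0.181*(3.97 - (-6.21))/0.375 = 4.9135

4.9135 rad/s


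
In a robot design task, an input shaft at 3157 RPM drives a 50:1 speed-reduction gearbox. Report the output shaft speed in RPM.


omega_out = omega_in / N = 3157 / 50 = 63.1400

63.1400 RPM


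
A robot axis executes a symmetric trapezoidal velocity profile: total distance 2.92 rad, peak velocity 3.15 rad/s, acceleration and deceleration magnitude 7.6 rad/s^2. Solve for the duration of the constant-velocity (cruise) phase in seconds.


t_acc = v/a = 0.414474 s, d_acc = v^2/(2a) = 0.652796 rad each
d_cruise = 2.92 - 2*0.652796 = 1.614408 rad
t_cruise = d_cruise/v = 1.614408/3.15 = 0.5125

0.5125 s


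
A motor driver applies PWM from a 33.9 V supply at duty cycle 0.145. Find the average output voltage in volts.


V_avg = V_supply * D = 33.9*0.145 = 4.9155

4.9155 V


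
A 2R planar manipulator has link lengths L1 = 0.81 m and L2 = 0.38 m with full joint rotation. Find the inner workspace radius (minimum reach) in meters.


r_min = |L1 - L2| = |0.81 - 0.38| = 0.4300

0.4300 m


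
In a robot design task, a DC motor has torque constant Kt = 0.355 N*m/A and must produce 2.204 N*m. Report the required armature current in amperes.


I = tau / Kt = 2.204/0.355 = 6.2085

6.2085 A


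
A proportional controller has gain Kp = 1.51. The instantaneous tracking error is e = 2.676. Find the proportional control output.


u_P = Kp * e = 1.51 * 2.676 = 4.0408

4.0408


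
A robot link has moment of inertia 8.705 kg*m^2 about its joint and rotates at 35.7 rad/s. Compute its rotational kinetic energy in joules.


KE = (1/2)*I*omega^2 = 0.5*8.705*35.7^2 = 5547.2177

5547.2177 J


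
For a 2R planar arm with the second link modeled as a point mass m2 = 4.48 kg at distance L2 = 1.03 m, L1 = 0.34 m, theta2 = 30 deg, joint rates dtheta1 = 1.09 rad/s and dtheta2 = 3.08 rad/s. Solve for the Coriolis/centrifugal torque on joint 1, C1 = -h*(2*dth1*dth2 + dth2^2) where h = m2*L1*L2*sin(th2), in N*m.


h = m2*L1*L2*sin(th2) = 4.48*0.34*1.03*sin(30 deg) = 0.784448
C1 = -h*(2*1.09*3.08 + 3.08^2) = -0.784448*16.2008 = -12.7087

-12.7087 N*m


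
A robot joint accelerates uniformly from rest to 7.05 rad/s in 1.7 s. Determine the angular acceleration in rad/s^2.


alpha = delta_omega / t = 7.05 / 1.7 = 4.1471

4.1471 rad/s^2


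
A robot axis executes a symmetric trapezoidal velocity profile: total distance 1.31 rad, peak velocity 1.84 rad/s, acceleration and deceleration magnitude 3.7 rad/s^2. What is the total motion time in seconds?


t_acc = v/a = 1.84/3.7 = 0.497297 s
d_acc = v^2/(2a) = 0.457514 rad (each ramp)
d_cruise = 1.31 - 2*0.457514 = 0.394972 rad
t_cruise = 0.394972/1.84 = 0.214659 s
t_total = 2*0.497297 + 0.214659 = 1.2093

1.2093 s


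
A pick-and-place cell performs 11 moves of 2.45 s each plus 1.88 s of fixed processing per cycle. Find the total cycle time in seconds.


T = 11*2.45 + 1.88 = 28.8300

28.8300 s


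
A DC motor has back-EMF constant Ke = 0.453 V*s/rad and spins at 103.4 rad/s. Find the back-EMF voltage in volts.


V_emf = Ke * omega = 0.453*103.4 = 46.8402

46.8402 V


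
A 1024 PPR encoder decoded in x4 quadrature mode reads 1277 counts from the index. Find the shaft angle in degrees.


angle = counts * 360 / (PPR*4) = 1277 * 360 / 4096 = 112.2363

112.2363 degrees


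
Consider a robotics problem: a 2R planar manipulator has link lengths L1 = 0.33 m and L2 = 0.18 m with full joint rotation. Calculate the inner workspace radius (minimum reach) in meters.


r_min = |L1 - L2| = |0.33 - 0.18| = 0.1500

0.1500 m


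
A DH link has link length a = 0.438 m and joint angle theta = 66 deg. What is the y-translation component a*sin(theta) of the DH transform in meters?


a*sin(theta) = 0.438*sin(66 deg) = 0.4001

0.4001 m


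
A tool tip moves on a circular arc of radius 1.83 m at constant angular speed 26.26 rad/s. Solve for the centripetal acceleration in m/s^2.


a_c = omega^2 * r = 26.26^2 * 1.83 = 1261.9453

1261.9453 m/s^2


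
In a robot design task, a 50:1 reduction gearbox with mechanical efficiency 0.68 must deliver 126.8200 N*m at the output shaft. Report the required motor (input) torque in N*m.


tau_in = tau_out / (N * eta) = 126.8200 / (50 * 0.68) = 3.7300

3.7300 N*m


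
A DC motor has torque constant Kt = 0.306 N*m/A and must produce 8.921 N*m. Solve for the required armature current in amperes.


I = tau / Kt = 8.921/0.306 = 29.1536

29.1536 A


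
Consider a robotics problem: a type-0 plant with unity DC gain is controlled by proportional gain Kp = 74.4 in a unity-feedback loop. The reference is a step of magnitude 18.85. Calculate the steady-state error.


e_ss = R/(1 + Kp) = 18.85/(1 + 74.4) = 18.85/75.4000 = 0.2500

0.2500


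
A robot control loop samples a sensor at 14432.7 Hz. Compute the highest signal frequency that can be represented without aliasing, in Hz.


f_max = f_s/2 = 14432.7/2 = 7216.3500

7216.3500 Hz


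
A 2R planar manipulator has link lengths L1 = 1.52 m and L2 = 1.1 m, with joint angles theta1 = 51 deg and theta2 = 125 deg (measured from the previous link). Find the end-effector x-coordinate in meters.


x = L1*cos(th1) + L2*cos(th1+th2) = 1.52*cos(51 deg) + 1.1*cos(176 deg) = -0.1408

-0.1408 m


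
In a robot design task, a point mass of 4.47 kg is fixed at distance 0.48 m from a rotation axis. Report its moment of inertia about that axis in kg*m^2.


I = m*r^2 = 4.47*0.48^2 = 1.0299

1.0299 kg*m^2


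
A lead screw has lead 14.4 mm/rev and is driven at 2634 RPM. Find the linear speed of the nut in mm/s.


v = lead * (RPM/60) = 14.4*2634/60 = 632.1600

632.1600 mm/s


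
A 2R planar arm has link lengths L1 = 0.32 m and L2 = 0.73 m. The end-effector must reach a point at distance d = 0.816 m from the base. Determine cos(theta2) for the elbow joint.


cos(th2) = (d^2 - L1^2 - L2^2)/(2*L1*L2) = (0.816^2 - 0.32^2 - 0.73^2)/(2*0.32*0.73) = 0.0654

0.0654


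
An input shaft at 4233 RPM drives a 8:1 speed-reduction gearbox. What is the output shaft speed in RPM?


omega_out = omega_in / N = 4233 / 8 = 529.1250

529.1250 RPM


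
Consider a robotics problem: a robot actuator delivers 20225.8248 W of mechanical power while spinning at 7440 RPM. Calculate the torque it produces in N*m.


omega = 7440 * 2*pi/60 = 779.114978 rad/s
tau = P / omega = 20225.8248 / 779.114978 = 25.9600

25.9600 N*m


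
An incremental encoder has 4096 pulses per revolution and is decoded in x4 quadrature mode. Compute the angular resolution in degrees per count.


resolution = 360 / (PPR * 4) = 360 / 16384 = 0.0220

0.0220 degrees


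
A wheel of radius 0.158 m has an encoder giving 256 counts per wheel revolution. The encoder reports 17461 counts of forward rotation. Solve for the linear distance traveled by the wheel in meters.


revs = 17461/256 = 68.207031
d = revs * 2*pi*r = 68.207031 * 2*pi*0.158 = 67.7121

67.7121 m


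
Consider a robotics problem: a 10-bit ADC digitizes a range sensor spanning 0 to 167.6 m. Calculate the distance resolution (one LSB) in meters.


res = range / 2^n = 167.6/2^10 = 167.6/1024 = 0.1637

0.1637 m


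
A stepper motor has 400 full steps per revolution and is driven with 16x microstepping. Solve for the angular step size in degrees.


step = 360/(400*16) = 360/6400 = 0.0563

0.0563 degrees


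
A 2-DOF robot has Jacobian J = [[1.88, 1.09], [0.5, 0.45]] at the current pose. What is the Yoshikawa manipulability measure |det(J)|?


det(J) = 1.88*0.45 - (1.09)*(0.5) = 0.3010
|det(J)| = 0.3010

0.3010


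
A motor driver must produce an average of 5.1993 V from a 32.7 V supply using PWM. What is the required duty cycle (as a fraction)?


D = V_avg/V_supply = 5.1993/32.7 = 0.1590

0.1590


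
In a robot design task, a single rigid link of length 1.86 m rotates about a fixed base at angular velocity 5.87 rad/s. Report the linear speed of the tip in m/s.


v = L*omega = 1.86 * 5.87 = 10.9182

10.9182 m/s


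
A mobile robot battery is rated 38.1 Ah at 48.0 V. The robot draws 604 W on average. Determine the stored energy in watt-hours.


E = capacity * V = 38.1*48.0 = 1828.8000

1828.8000 Wh


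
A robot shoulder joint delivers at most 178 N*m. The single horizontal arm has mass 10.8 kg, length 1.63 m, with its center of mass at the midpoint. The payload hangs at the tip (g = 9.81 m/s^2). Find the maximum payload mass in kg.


tau_arm = m_arm*g*(L/2) = 10.8*9.81*1.63/2 = 86.3476 N*m
tau_payload = tau_max - tau_arm = 178 - 86.3476 = 91.6524
m_payload = tau_payload / (g*L) = 91.6524 / (9.81*1.63) = 5.7317

5.7317 kg


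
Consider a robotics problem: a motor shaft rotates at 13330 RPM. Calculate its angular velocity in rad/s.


omega = 13330 * 2*pi/60 = 1395.9143

1395.9143 rad/s


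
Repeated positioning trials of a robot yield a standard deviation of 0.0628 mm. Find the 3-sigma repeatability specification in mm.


repeatability = 3*sigma = 3*0.0628 = 0.1884

0.1884 mm


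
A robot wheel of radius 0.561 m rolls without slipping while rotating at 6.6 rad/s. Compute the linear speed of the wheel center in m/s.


v = omega * r = 6.6 * 0.561 = 3.7026

3.7026 m/s


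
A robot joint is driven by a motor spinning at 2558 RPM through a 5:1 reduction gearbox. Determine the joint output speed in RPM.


omega_joint = omega_motor / N = 2558 / 5 = 511.6000

511.6000 RPM


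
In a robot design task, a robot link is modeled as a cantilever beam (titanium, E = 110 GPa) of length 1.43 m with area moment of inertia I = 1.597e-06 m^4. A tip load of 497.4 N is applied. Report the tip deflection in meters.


delta = F*L^3/(3*E*I) = 497.4*1.43^3/(3*1.100e+11*1.597e-06)
      = 1454.5005618/527010 = 0.0028

0.0028 m


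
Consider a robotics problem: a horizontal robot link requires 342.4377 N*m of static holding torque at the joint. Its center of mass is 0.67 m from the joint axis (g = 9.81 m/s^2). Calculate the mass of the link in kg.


m = tau / (g*L) = 342.4377 / (9.81 * 0.67) = 52.1000

52.1000 kg


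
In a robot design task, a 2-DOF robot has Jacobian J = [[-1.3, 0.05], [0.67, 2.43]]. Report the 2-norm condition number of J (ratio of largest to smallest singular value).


JJ^T eigenvalues: trace(JJ^T) = 8.0463, det(JJ^T) = det(J)^2 = 10.19205625
s_max^2 = (8.0463 + sqrt(23.97471869))/2 = 6.47134927
s_min^2 = (8.0463 - sqrt(23.97471869))/2 = 1.57495073
kappa = s_max/s_min = sqrt(6.47134927/1.57495073) = 2.0270

2.0270


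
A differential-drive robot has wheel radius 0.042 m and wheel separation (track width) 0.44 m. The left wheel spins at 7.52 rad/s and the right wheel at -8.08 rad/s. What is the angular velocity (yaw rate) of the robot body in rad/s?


omega = r*(wR - wL)/L = 0.042*(-8.08 - (7.52))/0.44 = -1.4891

-1.4891 rad/s


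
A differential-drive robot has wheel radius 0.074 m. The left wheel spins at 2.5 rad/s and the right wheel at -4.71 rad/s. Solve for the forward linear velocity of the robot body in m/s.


v = r*(wR + wL)/2 = 0.074*(-4.71 + 2.5)/2 = -0.0818

-0.0818 m/s


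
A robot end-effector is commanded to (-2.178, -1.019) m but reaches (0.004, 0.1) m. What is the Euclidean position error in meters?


dx = 0.004 - (-2.178) = 2.1820, dy = 0.1 - (-1.019) = 1.1190
err = sqrt(4.761124 + 1.252161) = 2.4522

2.4522 m


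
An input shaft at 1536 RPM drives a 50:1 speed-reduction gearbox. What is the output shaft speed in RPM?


omega_out = omega_in / N = 1536 / 50 = 30.7200

30.7200 RPM


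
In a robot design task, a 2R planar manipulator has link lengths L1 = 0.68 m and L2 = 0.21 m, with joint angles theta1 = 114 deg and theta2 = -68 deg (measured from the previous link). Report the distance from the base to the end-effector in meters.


x = L1*cos(th1) + L2*cos(th1+th2) = -0.130703
y = L1*sin(th1) + L2*sin(th1+th2) = 0.772272
d = sqrt(x^2 + y^2) = sqrt(0.017083 + 0.596404) = 0.7833

0.7833 m


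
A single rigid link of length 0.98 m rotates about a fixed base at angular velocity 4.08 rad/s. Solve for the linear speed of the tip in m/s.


v = L*omega = 0.98 * 4.08 = 3.9984

3.9984 m/s


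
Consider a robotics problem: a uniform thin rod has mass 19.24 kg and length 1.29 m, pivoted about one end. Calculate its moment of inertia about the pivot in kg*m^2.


I = (1/3)*m*L^2 = (1/3)*19.24*1.29^2 = 10.6724

10.6724 kg*m^2


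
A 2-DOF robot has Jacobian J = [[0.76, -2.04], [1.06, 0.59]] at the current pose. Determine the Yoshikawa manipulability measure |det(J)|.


det(J) = 0.76*0.59 - (-2.04)*(1.06) = 2.6108
|det(J)| = 2.6108

2.6108


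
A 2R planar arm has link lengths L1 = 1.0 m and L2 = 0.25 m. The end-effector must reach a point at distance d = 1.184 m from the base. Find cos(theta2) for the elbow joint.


cos(th2) = (d^2 - L1^2 - L2^2)/(2*L1*L2) = (1.184^2 - 1.0^2 - 0.25^2)/(2*1.0*0.25) = 0.6787

0.6787


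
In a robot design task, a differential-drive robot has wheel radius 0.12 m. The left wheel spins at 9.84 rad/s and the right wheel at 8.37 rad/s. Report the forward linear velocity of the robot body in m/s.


v = r*(wR + wL)/2 = 0.12*(8.37 + 9.84)/2 = 1.0926

1.0926 m/s


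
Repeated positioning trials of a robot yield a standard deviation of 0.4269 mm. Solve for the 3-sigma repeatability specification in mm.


repeatability = 3*sigma = 3*0.4269 = 1.2807

1.2807 mm


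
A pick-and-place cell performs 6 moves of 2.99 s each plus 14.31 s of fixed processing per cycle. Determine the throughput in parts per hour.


T_cycle = 6*2.99 + 14.31 = 32.2500 s
rate = 3600/T = 111.6279

111.6279 parts/hour


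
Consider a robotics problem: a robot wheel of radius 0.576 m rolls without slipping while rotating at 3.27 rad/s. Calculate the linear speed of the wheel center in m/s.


v = omega * r = 3.27 * 0.576 = 1.8835

1.8835 m/s


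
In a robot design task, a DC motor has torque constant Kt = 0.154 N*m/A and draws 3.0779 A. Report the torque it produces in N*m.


tau = Kt * I = 0.154*3.0779 = 0.4740

0.4740 N*m


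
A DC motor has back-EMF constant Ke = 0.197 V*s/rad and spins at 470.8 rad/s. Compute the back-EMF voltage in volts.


V_emf = Ke * omega = 0.197*470.8 = 92.7476

92.7476 V


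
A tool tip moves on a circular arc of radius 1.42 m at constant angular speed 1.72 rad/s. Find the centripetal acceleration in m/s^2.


a_c = omega^2 * r = 1.72^2 * 1.42 = 4.2009

4.2009 m/s^2


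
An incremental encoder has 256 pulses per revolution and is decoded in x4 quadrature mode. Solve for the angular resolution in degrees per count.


resolution = 360 / (PPR * 4) = 360 / 1024 = 0.3516

0.3516 degrees


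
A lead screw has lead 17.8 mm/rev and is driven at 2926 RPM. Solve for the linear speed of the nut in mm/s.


v = lead * (RPM/60) = 17.8*2926/60 = 868.0467

868.0467 mm/s


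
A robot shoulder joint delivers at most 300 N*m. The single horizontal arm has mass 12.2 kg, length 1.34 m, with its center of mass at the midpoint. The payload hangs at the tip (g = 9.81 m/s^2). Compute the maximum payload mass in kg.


tau_arm = m_arm*g*(L/2) = 12.2*9.81*1.34/2 = 80.1869 N*m
tau_payload = tau_max - tau_arm = 300 - 80.1869 = 219.8131
m_payload = tau_payload / (g*L) = 219.8131 / (9.81*1.34) = 16.7217

16.7217 kg


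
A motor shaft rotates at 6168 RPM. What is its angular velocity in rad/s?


omega = 6168 * 2*pi/60 = 645.9114

645.9114 rad/s


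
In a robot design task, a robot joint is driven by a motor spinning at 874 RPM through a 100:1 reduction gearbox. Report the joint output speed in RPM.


omega_joint = omega_motor / N = 874 / 100 = 8.7400

8.7400 RPM


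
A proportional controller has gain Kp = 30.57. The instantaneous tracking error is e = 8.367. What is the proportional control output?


u_P = Kp * e = 30.57 * 8.367 = 255.7792

255.7792


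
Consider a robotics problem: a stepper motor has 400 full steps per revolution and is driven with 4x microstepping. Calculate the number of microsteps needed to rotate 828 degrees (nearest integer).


step_size = 360/(400*4) = 360/1600 = 0.225000 deg
n = 828/(360/1600) = 828*1600/360 = 3680

3680 steps


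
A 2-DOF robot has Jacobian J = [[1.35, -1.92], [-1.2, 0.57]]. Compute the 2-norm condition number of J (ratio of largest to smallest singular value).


JJ^T eigenvalues: trace(JJ^T) = 7.2738, det(JJ^T) = det(J)^2 = 2.35469025
s_max^2 = (7.2738 + sqrt(43.48940544))/2 = 6.93422488
s_min^2 = (7.2738 - sqrt(43.48940544))/2 = 0.33957512
kappa = s_max/s_min = sqrt(6.93422488/0.33957512) = 4.5189

4.5189


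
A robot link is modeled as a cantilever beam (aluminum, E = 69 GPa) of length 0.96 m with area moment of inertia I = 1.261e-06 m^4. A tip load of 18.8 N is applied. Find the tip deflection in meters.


delta = F*L^3/(3*E*I) = 18.8*0.96^3/(3*6.900e+10*1.261e-06)
      = 16.6330368/261027 = 6.3722e-05

6.3722e-05 m


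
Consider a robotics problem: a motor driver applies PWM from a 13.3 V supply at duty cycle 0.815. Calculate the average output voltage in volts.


V_avg = V_supply * D = 13.3*0.815 = 10.8395

10.8395 V


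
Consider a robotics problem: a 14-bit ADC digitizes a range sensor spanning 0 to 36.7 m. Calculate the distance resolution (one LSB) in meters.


res = range / 2^n = 36.7/2^14 = 36.7/16384 = 0.0022

0.0022 m


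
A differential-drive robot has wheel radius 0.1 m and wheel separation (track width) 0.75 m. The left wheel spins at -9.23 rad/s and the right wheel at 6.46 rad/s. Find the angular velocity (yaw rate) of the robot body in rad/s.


omega = r*(wR - wL)/L = 0.1*(6.46 - (-9.23))/0.75 = 2.0920

2.0920 rad/s


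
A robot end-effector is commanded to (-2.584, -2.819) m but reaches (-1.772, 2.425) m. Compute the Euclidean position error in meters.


dx = -1.772 - (-2.584) = 0.8120, dy = 2.425 - (-2.819) = 5.2440
err = sqrt(0.659344 + 27.499536) = 5.3065

5.3065 m


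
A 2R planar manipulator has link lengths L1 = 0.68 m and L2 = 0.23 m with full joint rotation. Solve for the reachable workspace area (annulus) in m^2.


r_max = L1 + L2 = 0.9100, r_min = |L1 - L2| = 0.4500
A = pi*(r_max^2 - r_min^2) = pi*(0.8281 - 0.2025) = 1.9654

1.9654 m^2


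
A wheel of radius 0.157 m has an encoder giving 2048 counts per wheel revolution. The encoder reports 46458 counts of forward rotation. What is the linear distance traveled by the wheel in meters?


revs = 46458/2048 = 22.684570
d = revs * 2*pi*r = 22.684570 * 2*pi*0.157 = 22.3774

22.3774 m


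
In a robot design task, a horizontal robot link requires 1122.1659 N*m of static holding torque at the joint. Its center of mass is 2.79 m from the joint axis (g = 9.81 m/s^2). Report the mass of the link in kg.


m = tau / (g*L) = 1122.1659 / (9.81 * 2.79) = 41.0000

41.0000 kg


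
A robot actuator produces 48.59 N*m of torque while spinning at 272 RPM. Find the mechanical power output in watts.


omega = 272 * 2*pi/60 = 28.483773 rad/s
P = tau * omega = 48.59 * 28.483773 = 1384.0265

1384.0265 W


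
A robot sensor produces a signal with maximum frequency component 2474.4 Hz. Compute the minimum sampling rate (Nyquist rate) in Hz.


f_s,min = 2*f_max = 2*2474.4 = 4948.8000

4948.8000 Hz


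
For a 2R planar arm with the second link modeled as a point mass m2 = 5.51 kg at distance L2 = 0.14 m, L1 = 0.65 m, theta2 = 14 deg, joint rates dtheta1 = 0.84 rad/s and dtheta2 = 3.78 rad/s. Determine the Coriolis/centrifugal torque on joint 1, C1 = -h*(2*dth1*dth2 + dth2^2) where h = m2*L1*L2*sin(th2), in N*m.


h = m2*L1*L2*sin(th2) = 5.51*0.65*0.14*sin(14 deg) = 0.121302
C1 = -h*(2*0.84*3.78 + 3.78^2) = -0.121302*20.6388 = -2.5035

-2.5035 N*m


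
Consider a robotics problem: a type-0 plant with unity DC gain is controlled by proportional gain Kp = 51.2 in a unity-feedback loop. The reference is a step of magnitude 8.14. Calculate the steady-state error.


e_ss = R/(1 + Kp) = 8.14/(1 + 51.2) = 8.14/52.2000 = 0.1559

0.1559


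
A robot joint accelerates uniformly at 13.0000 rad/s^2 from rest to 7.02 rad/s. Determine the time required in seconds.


t = delta_omega / alpha = 7.02 / 13.0000 = 0.5400

0.5400 s


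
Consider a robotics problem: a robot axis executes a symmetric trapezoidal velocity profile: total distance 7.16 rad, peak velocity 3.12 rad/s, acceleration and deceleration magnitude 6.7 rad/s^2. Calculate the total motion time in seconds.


t_acc = v/a = 3.12/6.7 = 0.465672 s
d_acc = v^2/(2a) = 0.726448 rad (each ramp)
d_cruise = 7.16 - 2*0.726448 = 5.707104 rad
t_cruise = 5.707104/3.12 = 1.829200 s
t_total = 2*0.465672 + 1.829200 = 2.7605

2.7605 s


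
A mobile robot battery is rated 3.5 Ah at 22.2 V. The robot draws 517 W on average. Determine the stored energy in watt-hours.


E = capacity * V = 3.5*22.2 = 77.7000

77.7000 Wh


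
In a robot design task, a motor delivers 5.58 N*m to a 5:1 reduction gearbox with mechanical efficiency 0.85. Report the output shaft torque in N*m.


tau_out = tau_in * N * eta = 5.58 * 5 * 0.85 = 23.7150

23.7150 N*m


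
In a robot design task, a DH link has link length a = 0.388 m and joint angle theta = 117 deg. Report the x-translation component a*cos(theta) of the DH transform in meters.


a*cos(theta) = 0.388*cos(117 deg) = -0.1761

-0.1761 m


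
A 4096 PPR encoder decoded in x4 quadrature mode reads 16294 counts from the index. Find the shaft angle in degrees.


angle = counts * 360 / (PPR*4) = 16294 * 360 / 16384 = 358.0225

358.0225 degrees


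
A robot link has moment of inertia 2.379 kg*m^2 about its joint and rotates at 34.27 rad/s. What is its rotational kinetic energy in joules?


KE = (1/2)*I*omega^2 = 0.5*2.379*34.27^2 = 1396.9879

1396.9879 J


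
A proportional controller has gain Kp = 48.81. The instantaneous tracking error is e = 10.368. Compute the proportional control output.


u_P = Kp * e = 48.81 * 10.368 = 506.0621

506.0621


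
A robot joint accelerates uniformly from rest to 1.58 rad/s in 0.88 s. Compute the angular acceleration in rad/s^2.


alpha = delta_omega / t = 1.58 / 0.88 = 1.7955

1.7955 rad/s^2


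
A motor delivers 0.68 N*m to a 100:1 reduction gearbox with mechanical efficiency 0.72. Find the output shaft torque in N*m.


tau_out = tau_in * N * eta = 0.68 * 100 * 0.72 = 48.9600

48.9600 N*m


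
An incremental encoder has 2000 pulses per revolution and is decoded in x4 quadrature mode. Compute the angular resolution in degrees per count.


resolution = 360 / (PPR * 4) = 360 / 8000 = 0.0450

0.0450 degrees


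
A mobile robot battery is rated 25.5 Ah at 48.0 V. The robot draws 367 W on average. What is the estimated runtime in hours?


E = 25.5*48.0 = 1224.0000 Wh
t = E/P = 1224.0000/367 = 3.3351

3.3351 hours


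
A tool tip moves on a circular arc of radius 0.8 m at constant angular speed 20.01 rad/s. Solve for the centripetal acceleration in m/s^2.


a_c = omega^2 * r = 20.01^2 * 0.8 = 320.3201

320.3201 m/s^2


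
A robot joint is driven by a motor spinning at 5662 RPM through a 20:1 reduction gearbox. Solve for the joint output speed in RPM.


omega_joint = omega_motor / N = 5662 / 20 = 283.1000

283.1000 RPM


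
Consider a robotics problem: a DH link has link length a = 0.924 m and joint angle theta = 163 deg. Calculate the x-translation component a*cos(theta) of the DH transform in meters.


a*cos(theta) = 0.924*cos(163 deg) = -0.8836

-0.8836 m


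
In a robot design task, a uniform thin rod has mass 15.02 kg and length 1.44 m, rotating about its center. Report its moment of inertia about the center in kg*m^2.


I = (1/12)*m*L^2 = (1/12)*15.02*1.44^2 = 2.5955

2.5955 kg*m^2


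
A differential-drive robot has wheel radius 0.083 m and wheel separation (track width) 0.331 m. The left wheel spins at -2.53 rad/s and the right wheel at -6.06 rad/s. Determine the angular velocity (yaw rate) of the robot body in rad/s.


omega = r*(wR - wL)/L = 0.083*(-6.06 - (-2.53))/0.331 = -0.8852

-0.8852 rad/s


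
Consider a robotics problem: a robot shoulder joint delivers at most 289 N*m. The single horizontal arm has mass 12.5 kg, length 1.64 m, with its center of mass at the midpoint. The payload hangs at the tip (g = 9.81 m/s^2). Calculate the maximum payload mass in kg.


tau_arm = m_arm*g*(L/2) = 12.5*9.81*1.64/2 = 100.5525 N*m
tau_payload = tau_max - tau_arm = 289 - 100.5525 = 188.4475
m_payload = tau_payload / (g*L) = 188.4475 / (9.81*1.64) = 11.7133

11.7133 kg


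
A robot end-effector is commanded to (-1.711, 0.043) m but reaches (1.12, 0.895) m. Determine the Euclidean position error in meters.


dx = 1.12 - (-1.711) = 2.8310, dy = 0.895 - (0.043) = 0.8520
err = sqrt(8.014561 + 0.725904) = 2.9564

2.9564 m


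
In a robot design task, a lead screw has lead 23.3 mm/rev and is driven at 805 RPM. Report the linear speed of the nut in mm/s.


v = lead * (RPM/60) = 23.3*805/60 = 312.6083

312.6083 mm/s


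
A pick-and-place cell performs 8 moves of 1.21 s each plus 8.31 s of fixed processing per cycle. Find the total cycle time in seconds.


T = 8*1.21 + 8.31 = 17.9900

17.9900 s


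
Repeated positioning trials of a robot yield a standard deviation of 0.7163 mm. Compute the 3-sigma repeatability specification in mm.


repeatability = 3*sigma = 3*0.7163 = 2.1489

2.1489 mm


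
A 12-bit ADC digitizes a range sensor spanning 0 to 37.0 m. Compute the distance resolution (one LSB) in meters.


res = range / 2^n = 37.0/2^12 = 37.0/4096 = 0.0090

0.0090 m


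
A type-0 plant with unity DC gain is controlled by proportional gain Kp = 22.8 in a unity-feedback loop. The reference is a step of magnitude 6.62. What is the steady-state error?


e_ss = R/(1 + Kp) = 6.62/(1 + 22.8) = 6.62/23.8000 = 0.2782

0.2782


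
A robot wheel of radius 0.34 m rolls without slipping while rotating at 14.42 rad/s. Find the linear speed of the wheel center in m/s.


v = omega * r = 14.42 * 0.34 = 4.9028

4.9028 m/s


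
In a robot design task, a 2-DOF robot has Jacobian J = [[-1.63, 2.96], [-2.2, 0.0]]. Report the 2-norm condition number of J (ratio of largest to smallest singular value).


JJ^T eigenvalues: trace(JJ^T) = 16.2585, det(JJ^T) = det(J)^2 = 42.40614400
s_max^2 = (16.2585 + sqrt(94.71424625))/2 = 12.99531222
s_min^2 = (16.2585 - sqrt(94.71424625))/2 = 3.26318778
kappa = s_max/s_min = sqrt(12.99531222/3.26318778) = 1.9956

1.9956


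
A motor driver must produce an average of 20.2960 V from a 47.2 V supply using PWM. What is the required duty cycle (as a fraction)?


D = V_avg/V_supply = 20.2960/47.2 = 0.4300

0.4300


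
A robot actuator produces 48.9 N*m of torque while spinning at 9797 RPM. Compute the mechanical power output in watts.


omega = 9797 * 2*pi/60 = 1025.939441 rad/s
P = tau * omega = 48.9 * 1025.939441 = 50168.4387

50168.4387 W


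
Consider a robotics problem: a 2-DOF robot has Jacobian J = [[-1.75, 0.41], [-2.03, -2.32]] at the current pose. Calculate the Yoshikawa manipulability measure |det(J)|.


det(J) = -1.75*-2.32 - (0.41)*(-2.03) = 4.8923
|det(J)| = 4.8923

4.8923


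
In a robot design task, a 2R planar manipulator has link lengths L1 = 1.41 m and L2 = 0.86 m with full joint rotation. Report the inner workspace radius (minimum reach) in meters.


r_min = |L1 - L2| = |1.41 - 0.86| = 0.5500

0.5500 m


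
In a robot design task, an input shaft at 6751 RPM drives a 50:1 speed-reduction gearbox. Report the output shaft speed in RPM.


omega_out = omega_in / N = 6751 / 50 = 135.0200

135.0200 RPM


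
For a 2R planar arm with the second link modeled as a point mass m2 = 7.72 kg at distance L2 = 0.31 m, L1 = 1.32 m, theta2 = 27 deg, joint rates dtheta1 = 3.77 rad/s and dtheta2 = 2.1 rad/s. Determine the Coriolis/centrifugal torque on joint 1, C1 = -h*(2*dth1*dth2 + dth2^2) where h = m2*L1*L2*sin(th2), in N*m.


h = m2*L1*L2*sin(th2) = 7.72*1.32*0.31*sin(27 deg) = 1.434167
C1 = -h*(2*3.77*2.1 + 2.1^2) = -1.434167*20.2440 = -29.0333

-29.0333 N*m


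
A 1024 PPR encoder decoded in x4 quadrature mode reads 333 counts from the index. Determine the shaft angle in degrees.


angle = counts * 360 / (PPR*4) = 333 * 360 / 4096 = 29.2676

29.2676 degrees


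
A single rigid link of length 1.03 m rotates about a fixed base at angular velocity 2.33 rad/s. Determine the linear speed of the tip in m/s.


v = L*omega = 1.03 * 2.33 = 2.3999

2.3999 m/s


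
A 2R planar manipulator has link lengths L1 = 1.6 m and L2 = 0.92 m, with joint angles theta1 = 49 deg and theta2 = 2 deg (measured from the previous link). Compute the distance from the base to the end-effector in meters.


x = L1*cos(th1) + L2*cos(th1+th2) = 1.628669
y = L1*sin(th1) + L2*sin(th1+th2) = 1.922510
d = sqrt(x^2 + y^2) = sqrt(2.652563 + 3.696045) = 2.5196

2.5196 m


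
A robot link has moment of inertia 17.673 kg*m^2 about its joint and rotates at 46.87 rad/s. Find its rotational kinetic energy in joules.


KE = (1/2)*I*omega^2 = 0.5*17.673*46.87^2 = 19411.9958

19411.9958 J


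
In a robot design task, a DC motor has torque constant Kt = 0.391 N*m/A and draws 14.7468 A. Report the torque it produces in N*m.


tau = Kt * I = 0.391*14.7468 = 5.7660

5.7660 N*m


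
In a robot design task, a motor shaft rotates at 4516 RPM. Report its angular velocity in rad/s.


omega = 4516 * 2*pi/60 = 472.9144

472.9144 rad/s
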